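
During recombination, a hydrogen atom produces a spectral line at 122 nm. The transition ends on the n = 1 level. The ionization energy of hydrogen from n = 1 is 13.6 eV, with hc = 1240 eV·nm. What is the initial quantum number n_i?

The photon energy is ΔE = hc/λ = 1240 / 122 = 10.16 eV.
With Z = 1, ΔE = 13.60 × (1/n_f² − 1/n_i²), so 1/n_f² − 1/n_i² = 0.7473.
With n_f = 1: 1/n_i² = 1/1 − 0.7473 = 0.2527, so n_i ≈ 1.99.

n_i = 2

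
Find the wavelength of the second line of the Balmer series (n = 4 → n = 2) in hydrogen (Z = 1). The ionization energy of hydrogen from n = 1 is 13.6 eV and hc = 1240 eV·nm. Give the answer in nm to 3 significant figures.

The Balmer series terminates on n_f = 2; the second line has n_i = 2+2 = 4.
ΔE = 13.60 × (1/2² − 1/4²) = 2.550 eV.
λ = 1240 / 2.550 = 486 nm.

486 nm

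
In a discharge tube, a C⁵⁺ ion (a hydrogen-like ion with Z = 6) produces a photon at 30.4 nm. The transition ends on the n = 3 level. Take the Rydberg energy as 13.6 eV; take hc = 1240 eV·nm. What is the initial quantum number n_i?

n_i = 6

The photon energy is ΔE = hc/λ = 1240 / 30.4 = 40.79 eV.
With Z = 6, ΔE = 489.6 × (1/n_f² − 1/n_i²), so 1/n_f² − 1/n_i² = 0.08331.
With n_f = 3: 1/n_i² = 1/9 − 0.08331 = 0.02780, so n_i ≈ 6.00.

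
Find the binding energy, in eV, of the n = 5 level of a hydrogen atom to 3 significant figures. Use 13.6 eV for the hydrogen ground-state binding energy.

0.544 eV

E_5 = −13.60/25 = −0.544 eV, so ionization (to E = 0) requires 0.544 eV.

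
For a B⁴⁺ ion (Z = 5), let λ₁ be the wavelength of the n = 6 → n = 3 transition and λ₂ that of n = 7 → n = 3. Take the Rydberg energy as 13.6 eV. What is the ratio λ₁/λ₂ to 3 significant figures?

λ ∝ 1/ΔE ∝ 1/(1/n_f² − 1/n_i²), and the Z² and hc factors cancel in the ratio.
λ₁/λ₂ = (1/3² − 1/7²)/(1/3² − 1/6²) = 0.09070/0.08333 = 1.09.

1.09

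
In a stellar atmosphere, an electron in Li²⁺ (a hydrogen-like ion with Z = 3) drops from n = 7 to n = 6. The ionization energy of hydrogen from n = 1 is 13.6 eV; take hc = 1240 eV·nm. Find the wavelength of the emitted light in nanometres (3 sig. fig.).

For Z = 3 the level energies scale as Z², so the effective Rydberg energy is 13.6 × 9 = 122.4 eV.
ΔE = 122.4 × (1/6² − 1/7²) = 122.4 × 0.007370 = 0.9020 eV.
λ = hc/ΔE = 1240 / 0.9020 = 1370 nm.

1370 nm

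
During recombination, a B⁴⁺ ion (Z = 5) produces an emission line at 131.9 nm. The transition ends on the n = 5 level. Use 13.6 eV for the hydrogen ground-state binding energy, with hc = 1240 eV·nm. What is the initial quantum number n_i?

The photon energy is ΔE = hc/λ = 1240 / 131.9 = 9.401 eV.
With Z = 5, ΔE = 340.0 × (1/n_f² − 1/n_i²), so 1/n_f² − 1/n_i² = 0.02765.
With n_f = 5: 1/n_i² = 1/25 − 0.02765 = 0.01235, so n_i ≈ 9.00.

n_i = 9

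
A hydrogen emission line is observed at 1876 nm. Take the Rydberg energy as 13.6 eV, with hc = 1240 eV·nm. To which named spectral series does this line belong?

Paschen

ΔE = 1240/1876 = 0.6610 eV.
This matches 13.6 × (1/3² − 1/4²), so n_f = 3: the Paschen series.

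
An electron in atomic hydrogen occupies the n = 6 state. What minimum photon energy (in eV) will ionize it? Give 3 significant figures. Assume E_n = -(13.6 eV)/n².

0.378 eV

E_6 = −13.60/36 = −0.378 eV, so ionization (to E = 0) requires 0.378 eV.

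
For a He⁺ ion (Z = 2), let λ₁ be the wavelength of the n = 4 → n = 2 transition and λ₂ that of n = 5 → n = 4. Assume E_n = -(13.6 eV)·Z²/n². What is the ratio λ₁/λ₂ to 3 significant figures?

0.120

λ ∝ 1/ΔE ∝ 1/(1/n_f² − 1/n_i²), and the Z² and hc factors cancel in the ratio.
λ₁/λ₂ = (1/4² − 1/5²)/(1/2² − 1/4²) = 0.02250/0.1875 = 0.120.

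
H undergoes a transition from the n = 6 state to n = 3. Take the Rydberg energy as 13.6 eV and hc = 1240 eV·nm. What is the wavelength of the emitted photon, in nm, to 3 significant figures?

1090 nm

ΔE = 13.60 × (1/3² − 1/6²) = 13.60 × 0.08333 = 1.133 eV.
λ = hc/ΔE = 1240 / 1.133 = 1090 nm.
This line belongs to the Paschen series.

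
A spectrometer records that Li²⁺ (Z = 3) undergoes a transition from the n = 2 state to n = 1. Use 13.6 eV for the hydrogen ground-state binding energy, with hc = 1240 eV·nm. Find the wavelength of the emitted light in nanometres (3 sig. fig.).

13.5 nm

For Z = 3 the level energies scale as Z², so the effective Rydberg energy is 13.6 × 9 = 122.4 eV.
ΔE = 122.4 × (1/1² − 1/2²) = 122.4 × 0.7500 = 91.80 eV.
λ = hc/ΔE = 1240 / 91.80 = 13.5 nm.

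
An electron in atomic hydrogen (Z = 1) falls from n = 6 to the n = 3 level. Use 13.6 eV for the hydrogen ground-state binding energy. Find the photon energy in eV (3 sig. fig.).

1.13 eV

E_6 = −13.60/36 = −0.3778 eV and E_3 = −13.60/9 = −1.511 eV.
The photon energy is |E_6 − E_3| = 1.13 eV.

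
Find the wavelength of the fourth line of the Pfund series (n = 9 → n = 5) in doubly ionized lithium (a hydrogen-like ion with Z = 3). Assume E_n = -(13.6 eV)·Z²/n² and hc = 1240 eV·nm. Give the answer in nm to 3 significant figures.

366 nm

The Pfund series terminates on n_f = 5; the fourth line has n_i = 5+4 = 9.
ΔE = 122.4 × (1/5² − 1/9²) = 3.385 eV.
λ = 1240 / 3.385 = 366 nm.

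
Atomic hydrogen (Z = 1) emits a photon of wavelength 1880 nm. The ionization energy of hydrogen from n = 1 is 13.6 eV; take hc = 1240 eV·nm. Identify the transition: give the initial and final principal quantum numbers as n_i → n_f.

n_i = 4, n_f = 3

The photon energy is ΔE = hc/λ = 1240 / 1880 = 0.6596 eV.
With Z = 1, ΔE = 13.60 × (1/n_f² − 1/n_i²), so 1/n_f² − 1/n_i² = 0.04850.
Trying n_f = 3 gives 1/n_i² = 0.06261, i.e. n_i ≈ 4; this pair matches.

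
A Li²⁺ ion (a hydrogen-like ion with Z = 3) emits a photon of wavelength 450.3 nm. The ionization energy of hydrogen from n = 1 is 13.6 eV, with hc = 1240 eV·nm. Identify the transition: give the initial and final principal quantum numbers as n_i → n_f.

The photon energy is ΔE = hc/λ = 1240 / 450.3 = 2.754 eV.
With Z = 3, ΔE = 122.4 × (1/n_f² − 1/n_i²), so 1/n_f² − 1/n_i² = 0.02250.
Trying n_f = 4 gives 1/n_i² = 0.04000, i.e. n_i ≈ 5; this pair matches.

n_i = 5, n_f = 4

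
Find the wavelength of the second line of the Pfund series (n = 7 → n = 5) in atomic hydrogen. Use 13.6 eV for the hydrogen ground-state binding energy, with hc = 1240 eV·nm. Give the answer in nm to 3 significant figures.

The Pfund series terminates on n_f = 5; the second line has n_i = 5+2 = 7.
ΔE = 13.60 × (1/5² − 1/7²) = 0.2664 eV.
λ = 1240 / 0.2664 = 4650 nm.

4650 nm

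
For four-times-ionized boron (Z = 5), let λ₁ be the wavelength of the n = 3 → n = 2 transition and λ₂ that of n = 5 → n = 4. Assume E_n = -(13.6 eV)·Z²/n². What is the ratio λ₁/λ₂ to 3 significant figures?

λ ∝ 1/ΔE ∝ 1/(1/n_f² − 1/n_i²), and the Z² and hc factors cancel in the ratio.
λ₁/λ₂ = (1/4² − 1/5²)/(1/2² − 1/3²) = 0.02250/0.1389 = 0.162.

0.162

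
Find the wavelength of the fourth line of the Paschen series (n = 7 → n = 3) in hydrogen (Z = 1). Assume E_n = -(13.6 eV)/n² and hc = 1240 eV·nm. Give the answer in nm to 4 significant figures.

1005 nm

The Paschen series terminates on n_f = 3; the fourth line has n_i = 3+4 = 7.
ΔE = 13.60 × (1/3² − 1/7²) = 1.234 eV.
λ = 1240 / 1.234 = 1005 nm.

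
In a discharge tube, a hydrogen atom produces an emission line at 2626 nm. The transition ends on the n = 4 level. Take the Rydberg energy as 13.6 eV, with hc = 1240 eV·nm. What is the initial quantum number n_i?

n_i = 6

The photon energy is ΔE = hc/λ = 1240 / 2626 = 0.4722 eV.
With Z = 1, ΔE = 13.60 × (1/n_f² − 1/n_i²), so 1/n_f² − 1/n_i² = 0.03472.
With n_f = 4: 1/n_i² = 1/16 − 0.03472 = 0.02778, so n_i ≈ 6.00.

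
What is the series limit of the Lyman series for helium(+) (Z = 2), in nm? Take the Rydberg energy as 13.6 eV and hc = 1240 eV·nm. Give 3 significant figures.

The Lyman series has lower level n_f = 1; the series limit corresponds to n_i → ∞.
ΔE_max = 13.6 × 4 / 1² = 54.40 eV.
λ_min = 1240 / 54.40 = 22.8 nm.

22.8 nm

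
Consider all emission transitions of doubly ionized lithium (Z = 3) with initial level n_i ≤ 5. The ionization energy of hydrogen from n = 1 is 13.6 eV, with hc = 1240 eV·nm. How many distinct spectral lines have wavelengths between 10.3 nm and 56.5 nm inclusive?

Enumerate all n_i → n_f pairs with 1 ≤ n_f < n_i ≤ 5 and compute λ = 1240 / [13.6·9·(1/n_f² − 1/n_i²)].
Lines falling in [10.3, 56.5] nm: 5→1 (10.55 nm), 4→1 (10.81 nm), 3→1 (11.40 nm), 2→1 (13.51 nm), 5→2 (48.24 nm), 4→2 (54.03 nm).

6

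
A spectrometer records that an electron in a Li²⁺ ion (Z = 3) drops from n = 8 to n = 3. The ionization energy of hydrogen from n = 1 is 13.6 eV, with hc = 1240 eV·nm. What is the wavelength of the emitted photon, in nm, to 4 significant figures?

For Z = 3 the level energies scale as Z², so the effective Rydberg energy is 13.6 × 9 = 122.4 eV.
ΔE = 122.4 × (1/3² − 1/8²) = 122.4 × 0.09549 = 11.69 eV.
λ = hc/ΔE = 1240 / 11.69 = 106.1 nm.

106.1 nm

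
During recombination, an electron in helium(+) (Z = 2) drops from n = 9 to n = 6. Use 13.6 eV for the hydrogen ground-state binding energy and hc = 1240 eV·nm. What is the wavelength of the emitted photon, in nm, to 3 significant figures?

For Z = 2 the level energies scale as Z², so the effective Rydberg energy is 13.6 × 4 = 54.40 eV.
ΔE = 54.40 × (1/6² − 1/9²) = 54.40 × 0.01543 = 0.8395 eV.
λ = hc/ΔE = 1240 / 0.8395 = 1480 nm.

1480 nm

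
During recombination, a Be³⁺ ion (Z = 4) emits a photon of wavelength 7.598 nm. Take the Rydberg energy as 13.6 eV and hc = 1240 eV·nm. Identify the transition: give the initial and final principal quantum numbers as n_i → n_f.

The photon energy is ΔE = hc/λ = 1240 / 7.598 = 163.2 eV.
With Z = 4, ΔE = 217.6 × (1/n_f² − 1/n_i²), so 1/n_f² − 1/n_i² = 0.7500.
Trying n_f = 1 gives 1/n_i² = 0.2500, i.e. n_i ≈ 2; this pair matches.

n_i = 2, n_f = 1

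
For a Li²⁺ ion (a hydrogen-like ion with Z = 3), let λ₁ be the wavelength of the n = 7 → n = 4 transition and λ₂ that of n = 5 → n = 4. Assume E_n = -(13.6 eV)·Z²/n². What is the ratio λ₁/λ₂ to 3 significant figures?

0.535

λ ∝ 1/ΔE ∝ 1/(1/n_f² − 1/n_i²), and the Z² and hc factors cancel in the ratio.
λ₁/λ₂ = (1/4² − 1/5²)/(1/4² − 1/7²) = 0.02250/0.04209 = 0.535.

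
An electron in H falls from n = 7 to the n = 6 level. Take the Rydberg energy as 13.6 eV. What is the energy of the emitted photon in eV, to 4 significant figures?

0.1002 eV

E_7 = −13.60/49 = −0.2776 eV and E_6 = −13.60/36 = −0.3778 eV.
The photon energy is |E_7 − E_6| = 0.1002 eV.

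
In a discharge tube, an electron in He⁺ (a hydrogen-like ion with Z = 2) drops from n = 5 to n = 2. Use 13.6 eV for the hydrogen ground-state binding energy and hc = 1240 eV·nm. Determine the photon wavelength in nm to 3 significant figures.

For Z = 2 the level energies scale as Z², so the effective Rydberg energy is 13.6 × 4 = 54.40 eV.
ΔE = 54.40 × (1/2² − 1/5²) = 54.40 × 0.2100 = 11.42 eV.
λ = hc/ΔE = 1240 / 11.42 = 109 nm.

109 nm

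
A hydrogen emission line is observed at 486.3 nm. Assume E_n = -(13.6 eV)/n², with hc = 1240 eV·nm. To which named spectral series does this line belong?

Balmer

ΔE = 1240/486.3 = 2.550 eV.
This matches 13.6 × (1/2² − 1/4²), so n_f = 2: the Balmer series.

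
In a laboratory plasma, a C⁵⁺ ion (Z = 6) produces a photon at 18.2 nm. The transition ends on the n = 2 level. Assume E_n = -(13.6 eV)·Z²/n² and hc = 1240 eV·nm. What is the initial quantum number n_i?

n_i = 3

The photon energy is ΔE = hc/λ = 1240 / 18.2 = 68.13 eV.
With Z = 6, ΔE = 489.6 × (1/n_f² − 1/n_i²), so 1/n_f² − 1/n_i² = 0.1392.
With n_f = 2: 1/n_i² = 1/4 − 0.1392 = 0.1108, so n_i ≈ 3.00.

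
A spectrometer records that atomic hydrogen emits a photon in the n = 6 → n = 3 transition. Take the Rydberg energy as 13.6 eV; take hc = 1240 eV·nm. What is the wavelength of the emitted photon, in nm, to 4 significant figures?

1094 nm

ΔE = 13.60 × (1/3² − 1/6²) = 13.60 × 0.08333 = 1.133 eV.
λ = hc/ΔE = 1240 / 1.133 = 1094 nm.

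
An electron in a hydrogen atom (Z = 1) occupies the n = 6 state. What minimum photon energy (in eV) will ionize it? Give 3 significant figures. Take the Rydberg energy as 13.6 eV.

E_6 = −13.60/36 = −0.378 eV, so ionization (to E = 0) requires 0.378 eV.

0.378 eV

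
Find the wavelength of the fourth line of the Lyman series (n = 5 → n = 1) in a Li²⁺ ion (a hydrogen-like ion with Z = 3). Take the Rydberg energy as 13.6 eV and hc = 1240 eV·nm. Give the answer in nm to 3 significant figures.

The Lyman series terminates on n_f = 1; the fourth line has n_i = 1+4 = 5.
ΔE = 122.4 × (1/1² − 1/5²) = 117.5 eV.
λ = 1240 / 117.5 = 10.6 nm.

10.6 nm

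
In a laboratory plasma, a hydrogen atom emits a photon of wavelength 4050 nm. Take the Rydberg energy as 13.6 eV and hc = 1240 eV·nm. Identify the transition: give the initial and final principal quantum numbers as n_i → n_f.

The photon energy is ΔE = hc/λ = 1240 / 4050 = 0.3062 eV.
With Z = 1, ΔE = 13.60 × (1/n_f² − 1/n_i²), so 1/n_f² − 1/n_i² = 0.02251.
Trying n_f = 4 gives 1/n_i² = 0.03999, i.e. n_i ≈ 5; this pair matches.

n_i = 5, n_f = 4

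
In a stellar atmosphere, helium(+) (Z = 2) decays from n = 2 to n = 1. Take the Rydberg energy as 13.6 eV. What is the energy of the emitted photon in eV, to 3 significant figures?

The Bohr energies scale as Z², so for Z = 2: E_n = −54.40/n² eV.
E_2 = −54.40/4 = −13.60 eV and E_1 = −54.40/1 = −54.40 eV.
The photon energy is |E_2 − E_1| = 40.8 eV.

40.8 eV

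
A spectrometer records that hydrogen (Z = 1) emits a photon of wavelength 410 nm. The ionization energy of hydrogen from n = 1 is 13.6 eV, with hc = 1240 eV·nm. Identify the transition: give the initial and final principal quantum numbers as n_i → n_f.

n_i = 6, n_f = 2

The photon energy is ΔE = hc/λ = 1240 / 410 = 3.024 eV.
With Z = 1, ΔE = 13.60 × (1/n_f² − 1/n_i²), so 1/n_f² − 1/n_i² = 0.2224.
Trying n_f = 2 gives 1/n_i² = 0.02762, i.e. n_i ≈ 6; this pair matches.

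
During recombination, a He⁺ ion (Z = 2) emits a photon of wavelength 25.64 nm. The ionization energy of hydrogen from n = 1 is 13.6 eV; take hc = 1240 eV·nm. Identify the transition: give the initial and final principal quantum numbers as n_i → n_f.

n_i = 3, n_f = 1

The photon energy is ΔE = hc/λ = 1240 / 25.64 = 48.36 eV.
With Z = 2, ΔE = 54.40 × (1/n_f² − 1/n_i²), so 1/n_f² − 1/n_i² = 0.8890.
Trying n_f = 1 gives 1/n_i² = 0.1110, i.e. n_i ≈ 3; this pair matches.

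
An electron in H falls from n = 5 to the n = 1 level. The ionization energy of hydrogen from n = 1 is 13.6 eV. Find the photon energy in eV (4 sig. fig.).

13.06 eV

E_5 = −13.60/25 = −0.5440 eV and E_1 = −13.60/1 = −13.60 eV.
The photon energy is |E_5 − E_1| = 13.06 eV.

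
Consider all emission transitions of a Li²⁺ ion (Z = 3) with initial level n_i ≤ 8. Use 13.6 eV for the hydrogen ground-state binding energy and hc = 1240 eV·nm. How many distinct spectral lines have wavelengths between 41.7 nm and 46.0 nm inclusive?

Enumerate all n_i → n_f pairs with 1 ≤ n_f < n_i ≤ 8 and compute λ = 1240 / [13.6·9·(1/n_f² − 1/n_i²)].
Lines falling in [41.7, 46.0] nm: 8→2 (43.22 nm), 7→2 (44.12 nm), 6→2 (45.59 nm).

3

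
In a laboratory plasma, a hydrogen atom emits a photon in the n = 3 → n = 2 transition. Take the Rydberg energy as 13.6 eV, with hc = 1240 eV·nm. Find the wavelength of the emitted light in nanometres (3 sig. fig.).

ΔE = 13.60 × (1/2² − 1/3²) = 13.60 × 0.1389 = 1.889 eV.
λ = hc/ΔE = 1240 / 1.889 = 656 nm.

656 nm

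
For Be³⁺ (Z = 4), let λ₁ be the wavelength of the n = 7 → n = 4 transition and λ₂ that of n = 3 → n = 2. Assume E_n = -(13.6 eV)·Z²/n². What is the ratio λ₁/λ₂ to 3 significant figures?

3.30

λ ∝ 1/ΔE ∝ 1/(1/n_f² − 1/n_i²), and the Z² and hc factors cancel in the ratio.
λ₁/λ₂ = (1/2² − 1/3²)/(1/4² − 1/7²) = 0.1389/0.04209 = 3.30.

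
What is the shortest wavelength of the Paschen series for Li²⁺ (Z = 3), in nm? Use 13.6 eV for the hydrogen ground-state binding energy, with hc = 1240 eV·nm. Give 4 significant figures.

The Paschen series has lower level n_f = 3; the series limit corresponds to n_i → ∞.
ΔE_max = 13.6 × 9 / 3² = 13.60 eV.
λ_min = 1240 / 13.60 = 91.18 nm.

91.18 nm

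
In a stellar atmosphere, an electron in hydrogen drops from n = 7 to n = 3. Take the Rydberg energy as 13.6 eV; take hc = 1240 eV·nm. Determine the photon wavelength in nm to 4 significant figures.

ΔE = 13.60 × (1/3² − 1/7²) = 13.60 × 0.09070 = 1.234 eV.
λ = hc/ΔE = 1240 / 1.234 = 1005 nm.

1005 nm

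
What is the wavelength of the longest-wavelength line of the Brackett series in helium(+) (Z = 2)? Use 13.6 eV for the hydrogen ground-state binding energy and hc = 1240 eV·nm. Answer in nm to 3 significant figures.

1010 nm

The Brackett series terminates on n_f = 4; the first line has n_i = 4+1 = 5.
ΔE = 54.40 × (1/4² − 1/5²) = 1.224 eV.
λ = 1240 / 1.224 = 1010 nm.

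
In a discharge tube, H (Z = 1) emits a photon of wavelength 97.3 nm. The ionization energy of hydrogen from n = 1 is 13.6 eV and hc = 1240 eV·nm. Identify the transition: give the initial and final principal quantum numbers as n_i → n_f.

n_i = 4, n_f = 1

The photon energy is ΔE = hc/λ = 1240 / 97.3 = 12.74 eV.
With Z = 1, ΔE = 13.60 × (1/n_f² − 1/n_i²), so 1/n_f² − 1/n_i² = 0.9371.
Trying n_f = 1 gives 1/n_i² = 0.06293, i.e. n_i ≈ 4; this pair matches.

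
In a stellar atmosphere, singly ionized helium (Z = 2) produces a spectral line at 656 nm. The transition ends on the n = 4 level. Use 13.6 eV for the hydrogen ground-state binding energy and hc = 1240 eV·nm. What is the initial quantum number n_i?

The photon energy is ΔE = hc/λ = 1240 / 656 = 1.890 eV.
With Z = 2, ΔE = 54.40 × (1/n_f² − 1/n_i²), so 1/n_f² − 1/n_i² = 0.03475.
With n_f = 4: 1/n_i² = 1/16 − 0.03475 = 0.02775, so n_i ≈ 6.00.

n_i = 6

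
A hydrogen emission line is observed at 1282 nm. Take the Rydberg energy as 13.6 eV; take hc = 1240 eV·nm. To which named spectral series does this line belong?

ΔE = 1240/1282 = 0.9672 eV.
This matches 13.6 × (1/3² − 1/5²), so n_f = 3: the Paschen series.

Paschen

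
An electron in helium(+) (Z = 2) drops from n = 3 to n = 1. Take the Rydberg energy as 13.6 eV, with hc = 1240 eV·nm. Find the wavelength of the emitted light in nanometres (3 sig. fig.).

25.6 nm

For Z = 2 the level energies scale as Z², so the effective Rydberg energy is 13.6 × 4 = 54.40 eV.
ΔE = 54.40 × (1/1² − 1/3²) = 54.40 × 0.8889 = 48.36 eV.
λ = hc/ΔE = 1240 / 48.36 = 25.6 nm.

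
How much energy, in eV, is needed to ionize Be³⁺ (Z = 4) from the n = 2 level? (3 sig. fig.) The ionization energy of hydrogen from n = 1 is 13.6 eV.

E_n = −13.6 Z²/n² = −217.6/n² eV for Z = 4.
E_2 = −217.6/4 = −54.4 eV, so ionization (to E = 0) requires 54.4 eV.

54.4 eV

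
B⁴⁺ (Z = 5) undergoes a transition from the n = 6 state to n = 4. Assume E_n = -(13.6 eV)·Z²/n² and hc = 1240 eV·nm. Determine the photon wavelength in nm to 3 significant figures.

105 nm

For Z = 5 the level energies scale as Z², so the effective Rydberg energy is 13.6 × 25 = 340.0 eV.
ΔE = 340.0 × (1/4² − 1/6²) = 340.0 × 0.03472 = 11.81 eV.
λ = hc/ΔE = 1240 / 11.81 = 105 nm.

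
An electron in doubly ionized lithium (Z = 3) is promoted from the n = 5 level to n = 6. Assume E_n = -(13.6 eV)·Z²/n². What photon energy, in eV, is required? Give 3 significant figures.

1.50 eV

The Bohr energies scale as Z², so for Z = 3: E_n = −122.4/n² eV.
E_6 = −122.4/36 = −3.400 eV and E_5 = −122.4/25 = −4.896 eV.
The photon energy is |E_6 − E_5| = 1.50 eV.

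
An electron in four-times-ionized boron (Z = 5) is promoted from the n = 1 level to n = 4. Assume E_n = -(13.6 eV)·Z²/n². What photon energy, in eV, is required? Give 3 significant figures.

The Bohr energies scale as Z², so for Z = 5: E_n = −340.0/n² eV.
E_4 = −340.0/16 = −21.25 eV and E_1 = −340.0/1 = −340.0 eV.
The photon energy is |E_4 − E_1| = 319 eV.

319 eV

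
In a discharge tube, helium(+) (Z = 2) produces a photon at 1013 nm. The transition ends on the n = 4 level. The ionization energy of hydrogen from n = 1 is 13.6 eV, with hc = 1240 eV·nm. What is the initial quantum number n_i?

The photon energy is ΔE = hc/λ = 1240 / 1013 = 1.224 eV.
With Z = 2, ΔE = 54.40 × (1/n_f² − 1/n_i²), so 1/n_f² − 1/n_i² = 0.02250.
With n_f = 4: 1/n_i² = 1/16 − 0.02250 = 0.04000, so n_i ≈ 5.00.

n_i = 5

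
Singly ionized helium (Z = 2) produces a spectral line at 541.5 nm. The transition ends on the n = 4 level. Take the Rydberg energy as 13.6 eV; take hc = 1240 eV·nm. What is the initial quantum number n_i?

n_i = 7

The photon energy is ΔE = hc/λ = 1240 / 541.5 = 2.290 eV.
With Z = 2, ΔE = 54.40 × (1/n_f² − 1/n_i²), so 1/n_f² − 1/n_i² = 0.04209.
With n_f = 4: 1/n_i² = 1/16 − 0.04209 = 0.02041, so n_i ≈ 7.00.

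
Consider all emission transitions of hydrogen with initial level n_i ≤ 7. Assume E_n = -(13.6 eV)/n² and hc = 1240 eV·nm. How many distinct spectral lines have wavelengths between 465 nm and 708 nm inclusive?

2

Enumerate all n_i → n_f pairs with 1 ≤ n_f < n_i ≤ 7 and compute λ = 1240 / [13.6·1·(1/n_f² − 1/n_i²)].
Lines falling in [465, 708] nm: 4→2 (486.3 nm), 3→2 (656.5 nm).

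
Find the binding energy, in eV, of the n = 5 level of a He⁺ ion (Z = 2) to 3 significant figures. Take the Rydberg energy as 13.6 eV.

2.18 eV

E_n = −13.6 Z²/n² = −54.40/n² eV for Z = 2.
E_5 = −54.40/25 = −2.18 eV, so ionization (to E = 0) requires 2.18 eV.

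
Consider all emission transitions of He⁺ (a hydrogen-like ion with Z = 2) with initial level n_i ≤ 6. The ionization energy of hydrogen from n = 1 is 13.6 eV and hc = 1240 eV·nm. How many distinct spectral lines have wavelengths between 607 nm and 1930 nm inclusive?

3

Enumerate all n_i → n_f pairs with 1 ≤ n_f < n_i ≤ 6 and compute λ = 1240 / [13.6·4·(1/n_f² − 1/n_i²)].
Lines falling in [607, 1930] nm: 6→4 (656.5 nm), 5→4 (1013 nm), 6→5 (1865 nm).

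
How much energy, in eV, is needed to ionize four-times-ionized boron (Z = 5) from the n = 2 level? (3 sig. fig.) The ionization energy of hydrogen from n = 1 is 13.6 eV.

85.0 eV

E_n = −13.6 Z²/n² = −340.0/n² eV for Z = 5.
E_2 = −340.0/4 = −85.0 eV, so ionization (to E = 0) requires 85.0 eV.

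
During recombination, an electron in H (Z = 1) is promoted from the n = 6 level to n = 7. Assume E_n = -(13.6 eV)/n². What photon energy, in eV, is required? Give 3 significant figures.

E_7 = −13.60/49 = −0.2776 eV and E_6 = −13.60/36 = −0.3778 eV.
The photon energy is |E_7 − E_6| = 0.100 eV.

0.100 eV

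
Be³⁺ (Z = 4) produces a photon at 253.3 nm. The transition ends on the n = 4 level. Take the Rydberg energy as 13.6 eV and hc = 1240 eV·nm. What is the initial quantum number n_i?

n_i = 5

The photon energy is ΔE = hc/λ = 1240 / 253.3 = 4.895 eV.
With Z = 4, ΔE = 217.6 × (1/n_f² − 1/n_i²), so 1/n_f² − 1/n_i² = 0.02250.
With n_f = 4: 1/n_i² = 1/16 − 0.02250 = 0.04000, so n_i ≈ 5.00.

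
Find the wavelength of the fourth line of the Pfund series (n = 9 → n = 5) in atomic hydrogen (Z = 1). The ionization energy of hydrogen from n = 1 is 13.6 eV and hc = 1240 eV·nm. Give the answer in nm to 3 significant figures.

3300 nm

The Pfund series terminates on n_f = 5; the fourth line has n_i = 5+4 = 9.
ΔE = 13.60 × (1/5² − 1/9²) = 0.3761 eV.
λ = 1240 / 0.3761 = 3300 nm.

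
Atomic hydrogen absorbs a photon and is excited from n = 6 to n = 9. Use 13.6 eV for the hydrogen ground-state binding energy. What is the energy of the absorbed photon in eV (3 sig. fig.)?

0.210 eV

E_9 = −13.60/81 = −0.1679 eV and E_6 = −13.60/36 = −0.3778 eV.
The photon energy is |E_9 − E_6| = 0.210 eV.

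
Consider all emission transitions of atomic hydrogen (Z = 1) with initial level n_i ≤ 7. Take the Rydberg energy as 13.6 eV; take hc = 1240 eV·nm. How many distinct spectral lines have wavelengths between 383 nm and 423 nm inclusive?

Enumerate all n_i → n_f pairs with 1 ≤ n_f < n_i ≤ 7 and compute λ = 1240 / [13.6·1·(1/n_f² − 1/n_i²)].
Lines falling in [383, 423] nm: 7→2 (397.1 nm), 6→2 (410.3 nm).

2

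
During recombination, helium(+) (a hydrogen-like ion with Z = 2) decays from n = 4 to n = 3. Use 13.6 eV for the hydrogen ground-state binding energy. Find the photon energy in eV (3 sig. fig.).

The Bohr energies scale as Z², so for Z = 2: E_n = −54.40/n² eV.
E_4 = −54.40/16 = −3.400 eV and E_3 = −54.40/9 = −6.044 eV.
The photon energy is |E_4 − E_3| = 2.64 eV.

2.64 eV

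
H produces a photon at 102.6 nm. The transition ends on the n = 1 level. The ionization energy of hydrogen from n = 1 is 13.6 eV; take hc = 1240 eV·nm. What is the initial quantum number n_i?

n_i = 3

The photon energy is ΔE = hc/λ = 1240 / 102.6 = 12.09 eV.
With Z = 1, ΔE = 13.60 × (1/n_f² − 1/n_i²), so 1/n_f² − 1/n_i² = 0.8887.
With n_f = 1: 1/n_i² = 1/1 − 0.8887 = 0.1113, so n_i ≈ 3.00.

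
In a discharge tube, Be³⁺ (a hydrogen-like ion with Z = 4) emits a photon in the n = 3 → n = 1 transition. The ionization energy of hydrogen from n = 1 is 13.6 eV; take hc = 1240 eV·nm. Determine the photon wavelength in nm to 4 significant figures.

For Z = 4 the level energies scale as Z², so the effective Rydberg energy is 13.6 × 16 = 217.6 eV.
ΔE = 217.6 × (1/1² − 1/3²) = 217.6 × 0.8889 = 193.4 eV.
λ = hc/ΔE = 1240 / 193.4 = 6.411 nm.

6.411 nm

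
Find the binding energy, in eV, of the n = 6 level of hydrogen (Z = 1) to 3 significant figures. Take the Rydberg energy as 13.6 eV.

E_6 = −13.60/36 = −0.378 eV, so ionization (to E = 0) requires 0.378 eV.

0.378 eV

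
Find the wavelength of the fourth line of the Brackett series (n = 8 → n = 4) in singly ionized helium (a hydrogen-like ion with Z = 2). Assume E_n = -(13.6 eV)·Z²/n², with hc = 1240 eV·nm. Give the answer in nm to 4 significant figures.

486.3 nm

The Brackett series terminates on n_f = 4; the fourth line has n_i = 4+4 = 8.
ΔE = 54.40 × (1/4² − 1/8²) = 2.550 eV.
λ = 1240 / 2.550 = 486.3 nm.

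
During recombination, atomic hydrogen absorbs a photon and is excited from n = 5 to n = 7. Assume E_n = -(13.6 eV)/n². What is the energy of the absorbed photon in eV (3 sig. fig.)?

0.266 eV

E_7 = −13.60/49 = −0.2776 eV and E_5 = −13.60/25 = −0.5440 eV.
The photon energy is |E_7 − E_5| = 0.266 eV.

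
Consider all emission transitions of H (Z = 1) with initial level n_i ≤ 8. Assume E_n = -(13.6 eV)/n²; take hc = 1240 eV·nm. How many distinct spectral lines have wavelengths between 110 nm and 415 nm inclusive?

4

Enumerate all n_i → n_f pairs with 1 ≤ n_f < n_i ≤ 8 and compute λ = 1240 / [13.6·1·(1/n_f² − 1/n_i²)].
Lines falling in [110, 415] nm: 2→1 (121.6 nm), 8→2 (389.0 nm), 7→2 (397.1 nm), 6→2 (410.3 nm).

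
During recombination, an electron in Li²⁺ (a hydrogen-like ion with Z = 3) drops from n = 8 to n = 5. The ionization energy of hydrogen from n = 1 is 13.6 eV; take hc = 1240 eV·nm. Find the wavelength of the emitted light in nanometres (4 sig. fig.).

415.6 nm

For Z = 3 the level energies scale as Z², so the effective Rydberg energy is 13.6 × 9 = 122.4 eV.
ΔE = 122.4 × (1/5² − 1/8²) = 122.4 × 0.02438 = 2.984 eV.
λ = hc/ΔE = 1240 / 2.984 = 415.6 nm.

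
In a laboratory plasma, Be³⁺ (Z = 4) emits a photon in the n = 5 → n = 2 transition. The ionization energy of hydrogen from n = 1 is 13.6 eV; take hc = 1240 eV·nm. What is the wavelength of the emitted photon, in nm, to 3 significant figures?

27.1 nm

For Z = 4 the level energies scale as Z², so the effective Rydberg energy is 13.6 × 16 = 217.6 eV.
ΔE = 217.6 × (1/2² − 1/5²) = 217.6 × 0.2100 = 45.70 eV.
λ = hc/ΔE = 1240 / 45.70 = 27.1 nm.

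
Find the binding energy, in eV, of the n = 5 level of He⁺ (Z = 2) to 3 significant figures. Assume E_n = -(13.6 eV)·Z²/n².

E_n = −13.6 Z²/n² = −54.40/n² eV for Z = 2.
E_5 = −54.40/25 = −2.18 eV, so ionization (to E = 0) requires 2.18 eV.

2.18 eV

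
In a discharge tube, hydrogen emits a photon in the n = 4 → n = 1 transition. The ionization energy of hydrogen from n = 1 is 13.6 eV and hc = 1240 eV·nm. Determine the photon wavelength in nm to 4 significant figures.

97.25 nm

ΔE = 13.60 × (1/1² − 1/4²) = 13.60 × 0.9375 = 12.75 eV.
λ = hc/ΔE = 1240 / 12.75 = 97.25 nm.
This line belongs to the Lyman series.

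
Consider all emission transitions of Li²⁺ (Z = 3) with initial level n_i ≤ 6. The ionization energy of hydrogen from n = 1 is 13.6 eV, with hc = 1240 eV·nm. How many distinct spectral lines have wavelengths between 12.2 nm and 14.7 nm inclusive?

Enumerate all n_i → n_f pairs with 1 ≤ n_f < n_i ≤ 6 and compute λ = 1240 / [13.6·9·(1/n_f² − 1/n_i²)].
Lines falling in [12.2, 14.7] nm: 2→1 (13.51 nm).

1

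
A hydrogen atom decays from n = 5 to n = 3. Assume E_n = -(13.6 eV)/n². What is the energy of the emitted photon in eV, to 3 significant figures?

0.967 eV

E_5 = −13.60/25 = −0.5440 eV and E_3 = −13.60/9 = −1.511 eV.
The photon energy is |E_5 − E_3| = 0.967 eV.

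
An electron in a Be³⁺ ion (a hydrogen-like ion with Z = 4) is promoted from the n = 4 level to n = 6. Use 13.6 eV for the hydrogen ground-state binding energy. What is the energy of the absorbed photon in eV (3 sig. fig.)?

The Bohr energies scale as Z², so for Z = 4: E_n = −217.6/n² eV.
E_6 = −217.6/36 = −6.044 eV and E_4 = −217.6/16 = −13.60 eV.
The photon energy is |E_6 − E_4| = 7.56 eV.

7.56 eV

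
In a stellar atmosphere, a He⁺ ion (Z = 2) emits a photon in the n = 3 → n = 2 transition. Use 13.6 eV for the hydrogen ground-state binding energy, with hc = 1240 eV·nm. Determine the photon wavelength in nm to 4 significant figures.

164.1 nm

For Z = 2 the level energies scale as Z², so the effective Rydberg energy is 13.6 × 4 = 54.40 eV.
ΔE = 54.40 × (1/2² − 1/3²) = 54.40 × 0.1389 = 7.556 eV.
λ = hc/ΔE = 1240 / 7.556 = 164.1 nm.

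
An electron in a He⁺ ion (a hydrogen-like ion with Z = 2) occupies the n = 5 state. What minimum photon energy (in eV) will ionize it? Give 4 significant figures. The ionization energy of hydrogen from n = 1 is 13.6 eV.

E_n = −13.6 Z²/n² = −54.40/n² eV for Z = 2.
E_5 = −54.40/25 = −2.176 eV, so ionization (to E = 0) requires 2.176 eV.

2.176 eV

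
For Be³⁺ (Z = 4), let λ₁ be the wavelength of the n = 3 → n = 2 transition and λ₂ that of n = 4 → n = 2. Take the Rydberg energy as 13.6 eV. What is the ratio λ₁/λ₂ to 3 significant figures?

λ ∝ 1/ΔE ∝ 1/(1/n_f² − 1/n_i²), and the Z² and hc factors cancel in the ratio.
λ₁/λ₂ = (1/2² − 1/4²)/(1/2² − 1/3²) = 0.1875/0.1389 = 1.35.

1.35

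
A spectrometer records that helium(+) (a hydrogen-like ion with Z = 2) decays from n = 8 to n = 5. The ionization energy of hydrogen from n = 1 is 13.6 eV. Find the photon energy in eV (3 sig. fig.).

1.33 eV

The Bohr energies scale as Z², so for Z = 2: E_n = −54.40/n² eV.
E_8 = −54.40/64 = −0.8500 eV and E_5 = −54.40/25 = −2.176 eV.
The photon energy is |E_8 − E_5| = 1.33 eV.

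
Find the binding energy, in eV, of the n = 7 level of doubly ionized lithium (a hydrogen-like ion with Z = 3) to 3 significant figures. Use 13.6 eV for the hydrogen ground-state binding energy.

2.50 eV

E_n = −13.6 Z²/n² = −122.4/n² eV for Z = 3.
E_7 = −122.4/49 = −2.50 eV, so ionization (to E = 0) requires 2.50 eV.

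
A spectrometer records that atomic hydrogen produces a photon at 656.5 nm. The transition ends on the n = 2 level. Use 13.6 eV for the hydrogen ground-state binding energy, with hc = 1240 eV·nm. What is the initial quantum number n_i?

n_i = 3

The photon energy is ΔE = hc/λ = 1240 / 656.5 = 1.889 eV.
With Z = 1, ΔE = 13.60 × (1/n_f² − 1/n_i²), so 1/n_f² − 1/n_i² = 0.1389.
With n_f = 2: 1/n_i² = 1/4 − 0.1389 = 0.1111, so n_i ≈ 3.00.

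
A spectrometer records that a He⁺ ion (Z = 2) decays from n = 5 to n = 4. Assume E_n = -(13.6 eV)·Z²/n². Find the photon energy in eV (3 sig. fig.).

The Bohr energies scale as Z², so for Z = 2: E_n = −54.40/n² eV.
E_5 = −54.40/25 = −2.176 eV and E_4 = −54.40/16 = −3.400 eV.
The photon energy is |E_5 − E_4| = 1.22 eV.

1.22 eV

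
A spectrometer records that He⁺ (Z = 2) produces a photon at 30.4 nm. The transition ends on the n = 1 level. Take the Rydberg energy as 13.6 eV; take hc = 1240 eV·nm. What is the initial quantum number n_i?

The photon energy is ΔE = hc/λ = 1240 / 30.4 = 40.79 eV.
With Z = 2, ΔE = 54.40 × (1/n_f² − 1/n_i²), so 1/n_f² − 1/n_i² = 0.7498.
With n_f = 1: 1/n_i² = 1/1 − 0.7498 = 0.2502, so n_i ≈ 2.00.

n_i = 2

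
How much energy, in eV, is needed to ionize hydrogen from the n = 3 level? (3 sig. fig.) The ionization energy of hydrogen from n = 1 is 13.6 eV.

E_3 = −13.60/9 = −1.51 eV, so ionization (to E = 0) requires 1.51 eV.

1.51 eV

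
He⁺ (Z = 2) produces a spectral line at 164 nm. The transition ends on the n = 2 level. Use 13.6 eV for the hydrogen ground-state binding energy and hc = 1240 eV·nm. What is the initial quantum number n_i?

The photon energy is ΔE = hc/λ = 1240 / 164 = 7.561 eV.
With Z = 2, ΔE = 54.40 × (1/n_f² − 1/n_i²), so 1/n_f² − 1/n_i² = 0.1390.
With n_f = 2: 1/n_i² = 1/4 − 0.1390 = 0.1110, so n_i ≈ 3.00.

n_i = 3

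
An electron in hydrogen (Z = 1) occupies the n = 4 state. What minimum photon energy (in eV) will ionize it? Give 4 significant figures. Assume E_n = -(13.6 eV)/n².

0.8500 eV

E_4 = −13.60/16 = −0.8500 eV, so ionization (to E = 0) requires 0.8500 eV.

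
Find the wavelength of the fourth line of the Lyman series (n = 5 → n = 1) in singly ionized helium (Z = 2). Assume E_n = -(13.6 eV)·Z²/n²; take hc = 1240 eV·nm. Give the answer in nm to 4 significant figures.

The Lyman series terminates on n_f = 1; the fourth line has n_i = 1+4 = 5.
ΔE = 54.40 × (1/1² − 1/5²) = 52.22 eV.
λ = 1240 / 52.22 = 23.74 nm.

23.74 nm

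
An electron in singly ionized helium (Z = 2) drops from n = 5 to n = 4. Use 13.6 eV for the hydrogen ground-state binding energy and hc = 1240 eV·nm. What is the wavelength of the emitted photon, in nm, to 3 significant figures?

For Z = 2 the level energies scale as Z², so the effective Rydberg energy is 13.6 × 4 = 54.40 eV.
ΔE = 54.40 × (1/4² − 1/5²) = 54.40 × 0.02250 = 1.224 eV.
λ = hc/ΔE = 1240 / 1.224 = 1010 nm.

1010 nm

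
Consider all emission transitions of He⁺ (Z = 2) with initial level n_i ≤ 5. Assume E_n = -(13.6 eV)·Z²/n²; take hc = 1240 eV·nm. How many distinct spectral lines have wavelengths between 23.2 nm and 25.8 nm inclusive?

3

Enumerate all n_i → n_f pairs with 1 ≤ n_f < n_i ≤ 5 and compute λ = 1240 / [13.6·4·(1/n_f² − 1/n_i²)].
Lines falling in [23.2, 25.8] nm: 5→1 (23.74 nm), 4→1 (24.31 nm), 3→1 (25.64 nm).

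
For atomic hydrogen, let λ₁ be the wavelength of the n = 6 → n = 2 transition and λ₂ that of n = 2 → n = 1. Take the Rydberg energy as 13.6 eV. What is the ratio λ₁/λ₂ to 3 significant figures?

3.38

λ ∝ 1/ΔE ∝ 1/(1/n_f² − 1/n_i²), and the Z² and hc factors cancel in the ratio.
λ₁/λ₂ = (1/1² − 1/2²)/(1/2² − 1/6²) = 0.7500/0.2222 = 3.38.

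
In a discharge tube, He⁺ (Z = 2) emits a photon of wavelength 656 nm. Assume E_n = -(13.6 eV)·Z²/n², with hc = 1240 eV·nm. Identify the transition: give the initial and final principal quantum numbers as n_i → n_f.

The photon energy is ΔE = hc/λ = 1240 / 656 = 1.890 eV.
With Z = 2, ΔE = 54.40 × (1/n_f² − 1/n_i²), so 1/n_f² − 1/n_i² = 0.03475.
Trying n_f = 4 gives 1/n_i² = 0.02775, i.e. n_i ≈ 6; this pair matches.

n_i = 6, n_f = 4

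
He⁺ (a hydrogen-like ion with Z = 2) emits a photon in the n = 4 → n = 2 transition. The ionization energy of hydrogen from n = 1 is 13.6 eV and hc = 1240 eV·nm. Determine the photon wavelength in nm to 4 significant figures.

121.6 nm

For Z = 2 the level energies scale as Z², so the effective Rydberg energy is 13.6 × 4 = 54.40 eV.
ΔE = 54.40 × (1/2² − 1/4²) = 54.40 × 0.1875 = 10.20 eV.
λ = hc/ΔE = 1240 / 10.20 = 121.6 nm.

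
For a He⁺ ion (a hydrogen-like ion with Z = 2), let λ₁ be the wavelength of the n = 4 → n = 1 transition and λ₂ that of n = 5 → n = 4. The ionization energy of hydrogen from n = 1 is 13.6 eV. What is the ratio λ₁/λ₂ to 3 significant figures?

0.0240

λ ∝ 1/ΔE ∝ 1/(1/n_f² − 1/n_i²), and the Z² and hc factors cancel in the ratio.
λ₁/λ₂ = (1/4² − 1/5²)/(1/1² − 1/4²) = 0.02250/0.9375 = 0.0240.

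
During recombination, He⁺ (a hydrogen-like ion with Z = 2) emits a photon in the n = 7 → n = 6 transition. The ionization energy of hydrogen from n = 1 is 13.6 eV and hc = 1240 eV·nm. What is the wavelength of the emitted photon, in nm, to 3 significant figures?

For Z = 2 the level energies scale as Z², so the effective Rydberg energy is 13.6 × 4 = 54.40 eV.
ΔE = 54.40 × (1/6² − 1/7²) = 54.40 × 0.007370 = 0.4009 eV.
λ = hc/ΔE = 1240 / 0.4009 = 3090 nm.

3090 nm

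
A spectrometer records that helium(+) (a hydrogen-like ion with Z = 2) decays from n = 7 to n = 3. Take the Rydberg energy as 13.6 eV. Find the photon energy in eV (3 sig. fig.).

The Bohr energies scale as Z², so for Z = 2: E_n = −54.40/n² eV.
E_7 = −54.40/49 = −1.110 eV and E_3 = −54.40/9 = −6.044 eV.
The photon energy is |E_7 − E_3| = 4.93 eV.

4.93 eV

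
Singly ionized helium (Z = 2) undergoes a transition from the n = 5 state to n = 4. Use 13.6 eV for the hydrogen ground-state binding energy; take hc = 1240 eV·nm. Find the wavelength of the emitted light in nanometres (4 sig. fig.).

1013 nm

For Z = 2 the level energies scale as Z², so the effective Rydberg energy is 13.6 × 4 = 54.40 eV.
ΔE = 54.40 × (1/4² − 1/5²) = 54.40 × 0.02250 = 1.224 eV.
λ = hc/ΔE = 1240 / 1.224 = 1013 nm.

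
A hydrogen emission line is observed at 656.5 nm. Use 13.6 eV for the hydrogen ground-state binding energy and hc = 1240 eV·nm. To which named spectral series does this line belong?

Balmer

ΔE = 1240/656.5 = 1.889 eV.
This matches 13.6 × (1/2² − 1/3²), so n_f = 2: the Balmer series.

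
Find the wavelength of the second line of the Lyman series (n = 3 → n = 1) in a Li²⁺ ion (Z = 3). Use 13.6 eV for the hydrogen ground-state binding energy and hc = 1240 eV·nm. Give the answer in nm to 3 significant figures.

The Lyman series terminates on n_f = 1; the second line has n_i = 1+2 = 3.
ΔE = 122.4 × (1/1² − 1/3²) = 108.8 eV.
λ = 1240 / 108.8 = 11.4 nm.

11.4 nm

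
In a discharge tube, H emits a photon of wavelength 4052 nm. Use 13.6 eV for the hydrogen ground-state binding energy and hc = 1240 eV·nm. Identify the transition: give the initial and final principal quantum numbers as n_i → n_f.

The photon energy is ΔE = hc/λ = 1240 / 4052 = 0.3060 eV.
With Z = 1, ΔE = 13.60 × (1/n_f² − 1/n_i²), so 1/n_f² − 1/n_i² = 0.02250.
Trying n_f = 4 gives 1/n_i² = 0.04000, i.e. n_i ≈ 5; this pair matches.

n_i = 5, n_f = 4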